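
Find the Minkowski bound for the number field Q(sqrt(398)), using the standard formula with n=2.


d = 398, d mod 4 = 2, so disc(K) = 4d = 1592; |disc(K)| = 1592
Real quadratic field, so n = 2, s = r2 = 0, r1 = 2
M = (n!/n^n) * (4/pi)^s * sqrt(|disc(K)|) = (2!/2^2) * (4/pi)^0 * sqrt(1592)
= 0.5 * 1.000000 * 39.899875
= 19.9499

19.9499


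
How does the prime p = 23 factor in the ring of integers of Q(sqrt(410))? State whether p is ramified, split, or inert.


K = Q(sqrt(410)). Since d mod 4 = 2, disc(K) = 1640.
Check p | disc: 1640 mod 23 = 7.
p does not divide disc. Compute Legendre symbol (d/p):
19^((23-1)/2) mod 23 = -1
(d/p) = -1, so p is inert: (p) stays prime with e=1, f=2, g=1.
Therefore p is inert.

inert


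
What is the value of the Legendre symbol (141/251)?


p = 251 is prime, so compute (141/251) with the reciprocity algorithm (Jacobi-symbol steps: pull out 2s via (2/n), flip via reciprocity, reduce):
  reciprocity: (141/251) -> +(251/141)
  reduce: (110/141)
  pull out 2: (2/141) = -1  (since 141 mod 8 = 5)
  reciprocity: (55/141) -> +(141/55)
  reduce: (31/55)
  reciprocity: (31/55) -> -(55/31)
  reduce: (24/31)
  pull out 2: (2/31) = +1  (since 31 mod 8 = 7)
  pull out 2: (2/31) = +1  (since 31 mod 8 = 7)
  pull out 2: (2/31) = +1  (since 31 mod 8 = 7)
  reciprocity: (3/31) -> -(31/3)
  reduce: (1/3)
  (1/3) = 1
Product of signs = -1
(141/251) = -1

-1


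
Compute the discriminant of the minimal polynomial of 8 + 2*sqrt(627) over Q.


The element 8 + 2*sqrt(627) has minimal polynomial:
x^2 - 16*x - 2444
Discriminant = (-16)^2 - 4*(-2444)
= 256 + 9776
= 10032

10032


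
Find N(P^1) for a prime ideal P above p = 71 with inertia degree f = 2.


N(P^a) = p^(a*f)
= 71^(1*2)
= 71^2
= 5041

5041


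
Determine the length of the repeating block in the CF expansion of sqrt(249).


Run the CF algorithm for sqrt(249).
a_0 = floor(sqrt(249)) = 15; set m_0=0, q_0=1.
Recurrence: m' = q*a - m,  q' = (d - m'^2)/q,  a' = floor((a_0 + m')/q').
  step 1: m=15, q=24, a=1
  step 2: m=9, q=7, a=3
  step 3: m=12, q=15, a=1
  step 4: m=3, q=16, a=1
  step 5: m=13, q=5, a=5
  step 6: m=12, q=21, a=1
  step 7: m=9, q=8, a=3
  step 8: m=15, q=3, a=10
  step 9: m=15, q=8, a=3
  step 10: m=9, q=21, a=1
  step 11: m=12, q=5, a=5
  step 12: m=13, q=16, a=1
  step 13: m=3, q=15, a=1
  step 14: m=12, q=7, a=3
  step 15: m=9, q=24, a=1
  step 16: m=15, q=1, a=30
a_16 = 2*a_0 = 30, so the period closes here.
sqrt(249) = [15; 1, 3, 1, 1, 5, 1, 3, 10, 3, 1, 5, 1, 1, 3, 1, 30]
Period length = 16

16


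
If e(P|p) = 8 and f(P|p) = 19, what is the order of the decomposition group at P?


|D_P| = e * f
= 8 * 19
= 152

152


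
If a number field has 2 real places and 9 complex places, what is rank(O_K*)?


By Dirichlet's unit theorem:
rank = r1 + r2 - 1
= 2 + 9 - 1
= 10

10


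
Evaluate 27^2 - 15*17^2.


x^2 - d*y^2
= 27^2 - 15*17^2
= 729 - 4335
= -3606

-3606


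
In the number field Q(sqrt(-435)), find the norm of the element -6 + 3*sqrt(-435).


N(a + b*sqrt(d)) = a^2 - d*b^2
= (-6)^2 - (-435)*(3)^2
= 36 + 3915
= 3951

3951


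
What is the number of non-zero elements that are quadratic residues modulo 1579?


For prime p, the number of non-zero quadratic residues is (p-1)/2.
= (1579-1)/2
= 789

789


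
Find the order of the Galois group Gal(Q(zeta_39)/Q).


|Gal(Q(zeta_39)/Q)| = phi(39)
= 24

24


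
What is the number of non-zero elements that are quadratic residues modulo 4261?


For prime p, the number of non-zero quadratic residues is (p-1)/2.
= (4261-1)/2
= 2130

2130


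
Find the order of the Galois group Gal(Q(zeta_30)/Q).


|Gal(Q(zeta_30)/Q)| = phi(30)
= 8

8


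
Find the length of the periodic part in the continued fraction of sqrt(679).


Run the CF algorithm for sqrt(679).
a_0 = floor(sqrt(679)) = 26; set m_0=0, q_0=1.
Recurrence: m' = q*a - m,  q' = (d - m'^2)/q,  a' = floor((a_0 + m')/q').
  step 1: m=26, q=3, a=17
  step 2: m=25, q=18, a=2
  step 3: m=11, q=31, a=1
  step 4: m=20, q=9, a=5
  step 5: m=25, q=6, a=8
  step 6: m=23, q=25, a=1
  step 7: m=2, q=27, a=1
  step 8: m=25, q=2, a=25
  step 9: m=25, q=27, a=1
  step 10: m=2, q=25, a=1
  step 11: m=23, q=6, a=8
  step 12: m=25, q=9, a=5
  step 13: m=20, q=31, a=1
  step 14: m=11, q=18, a=2
  step 15: m=25, q=3, a=17
  step 16: m=26, q=1, a=52
a_16 = 2*a_0 = 52, so the period closes here.
sqrt(679) = [26; 17, 2, 1, 5, 8, 1, 1, 25, 1, 1, 8, 5, 1, 2, 17, 52]
Period length = 16

16


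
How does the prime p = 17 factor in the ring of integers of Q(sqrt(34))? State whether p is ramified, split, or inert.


K = Q(sqrt(34)). Since d mod 4 = 2, disc(K) = 136.
Check p | disc: 136 mod 17 = 0.
p divides disc, so p ramifies: (p) = P^2 with e=2, f=1, g=1.
Therefore p is ramified.

ramified


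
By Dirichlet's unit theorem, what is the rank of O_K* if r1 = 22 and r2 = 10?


By Dirichlet's unit theorem:
rank = r1 + r2 - 1
= 22 + 10 - 1
= 31

31


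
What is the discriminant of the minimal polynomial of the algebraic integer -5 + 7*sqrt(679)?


The element -5 + 7*sqrt(679) has minimal polynomial:
x^2 + 10*x - 33246
Discriminant = (10)^2 - 4*(-33246)
= 100 + 132984
= 133084

133084


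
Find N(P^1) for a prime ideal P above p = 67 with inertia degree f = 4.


N(P^a) = p^(a*f)
= 67^(1*4)
= 67^4
= 20151121

20151121


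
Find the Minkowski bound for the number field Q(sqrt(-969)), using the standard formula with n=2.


d = -969, d mod 4 = 3, so disc(K) = 4d = -3876; |disc(K)| = 3876
Imaginary quadratic field, so n = 2, s = r2 = 1, r1 = 0
M = (n!/n^n) * (4/pi)^s * sqrt(|disc(K)|) = (2!/2^2) * (4/pi)^1 * sqrt(3876)
= 0.5 * 1.273240 * 62.257530
= 39.6344

39.6344


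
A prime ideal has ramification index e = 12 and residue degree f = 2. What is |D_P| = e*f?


|D_P| = e * f
= 12 * 2
= 24

24


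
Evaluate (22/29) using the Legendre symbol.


p = 29 is prime, so compute (22/29) with the reciprocity algorithm (Jacobi-symbol steps: pull out 2s via (2/n), flip via reciprocity, reduce):
  pull out 2: (2/29) = -1  (since 29 mod 8 = 5)
  reciprocity: (11/29) -> +(29/11)
  reduce: (7/11)
  reciprocity: (7/11) -> -(11/7)
  reduce: (4/7)
  pull out 2: (2/7) = +1  (since 7 mod 8 = 7)
  pull out 2: (2/7) = +1  (since 7 mod 8 = 7)
  (1/7) = 1
Product of signs = 1
(22/29) = 1

1


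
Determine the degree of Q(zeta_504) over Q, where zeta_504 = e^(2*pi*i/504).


The degree equals Euler's totient phi(504).
504 = 2^3 * 3^2 * 7
phi(504) = 144

144


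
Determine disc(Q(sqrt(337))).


For K = Q(sqrt(d)) with d squarefree: disc(K) = d if d = 1 mod 4, and disc(K) = 4d if d = 2 or 3 mod 4.
Here d = 337, and d mod 4 = 1.
d = 1 mod 4 (O_K = Z[(1+sqrt(d))/2]), so disc(K) = d = 337

337


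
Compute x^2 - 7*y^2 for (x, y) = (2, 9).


x^2 - d*y^2
= 2^2 - 7*9^2
= 4 - 567
= -563

-563


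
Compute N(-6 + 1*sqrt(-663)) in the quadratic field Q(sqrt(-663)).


N(a + b*sqrt(d)) = a^2 - d*b^2
= (-6)^2 - (-663)*(1)^2
= 36 + 663
= 699

699


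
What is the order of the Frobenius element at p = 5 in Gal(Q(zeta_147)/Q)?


The Frobenius at p in Gal(Q(zeta_n)/Q) = (Z/nZ)* is the class of p, so its order is ord_147(5), the smallest k >= 1 with 5^k = 1 mod 147.
n = 147 = 3 * 7^2, phi(147) = 84; the order divides phi(n).
Divisors of 84: 1, 2, 3, 4, 6, 7, 12, 14, 21, 28, 42, 84
Repeated squaring mod 147: 5^1 = 5, 5^2 = 25, 5^4 = 37, 5^8 = 46, 5^16 = 58, 5^32 = 130, 5^64 = 142
Test divisors in increasing order:
  k=1: 5^1 = 5 mod 147
  k=2: 5^2 = 25 mod 147
  k=3: 5^3 = 25 * 5 = 125 mod 147
  k=4: 5^4 = 37 mod 147
  k=6: 5^6 = 37 * 25 = 43 mod 147
  k=7: 5^7 = 37 * 25 * 5 = 68 mod 147
  k=12: 5^12 = 46 * 37 = 85 mod 147
  k=14: 5^14 = 46 * 37 * 25 = 67 mod 147
  k=21: 5^21 = 58 * 37 * 5 = 146 mod 147
  k=28: 5^28 = 58 * 46 * 37 = 79 mod 147
  k=42: 5^42 = 130 * 46 * 25 = 1 mod 147  <- first divisor giving 1
Order = 42

42


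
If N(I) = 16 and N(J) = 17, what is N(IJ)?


N(IJ) = N(I) * N(J)
= 16 * 17
= 272

272


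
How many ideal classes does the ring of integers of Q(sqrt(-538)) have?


K = Q(sqrt(-538)). d mod 4 = 2, so D = disc(K) = 4d = -2152
h(K) equals the number of primitive reduced positive-definite forms (a, b, c) = a*x^2 + b*x*y + c*y^2 with b^2 - 4ac = D,
where reduced means |b| <= a <= c, with b >= 0 whenever |b| = a or a = c, and primitive means gcd(a, b, c) = 1.
Reduced forces 3a^2 <= |D| = 2152, so 1 <= a <= 26; b must have the parity of D, and c = (b^2 - D)/(4a) must be an integer >= a.
Enumerate a = 1..26, b in [-a, a]:
  a=1: (1, 0, 538)  [1]
  a=2: (2, 0, 269)  [1]
  a=3..6: none
  a=7: (7, -2, 77), (7, 2, 77)  [2]
  a=8..10: none
  a=11: (11, -2, 49), (11, 2, 49)  [2]
  a=12..13: none
  a=14: (14, -12, 41), (14, 12, 41)  [2]
  a=15..21: none
  a=22: (22, -20, 29), (22, 20, 29)  [2]
  a=23..26: none
Total reduced forms: 1 + 1 + 2 + 2 + 2 + 2 = 10
h = 10

10


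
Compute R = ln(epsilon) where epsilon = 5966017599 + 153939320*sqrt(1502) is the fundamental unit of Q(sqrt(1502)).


epsilon = 5966017599 + 153939320*sqrt(1502)
= 1.1932e+10
R = ln(1.1932e+10)
= 23.2025

23.2025


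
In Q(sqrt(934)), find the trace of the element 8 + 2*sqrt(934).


Tr(a + b*sqrt(d)) = (a + b*sqrt(d)) + (a - b*sqrt(d)) = 2a
= 2 * (8)
= 16

16


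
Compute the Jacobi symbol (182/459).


Compute (182/459) via quadratic reciprocity:
  pull out 2: (2/459) = -1  (since 459 mod 8 = 3)
  reciprocity: (91/459) -> -(459/91)
  reduce: (4/91)
  pull out 2: (2/91) = -1  (since 91 mod 8 = 3)
  pull out 2: (2/91) = -1  (since 91 mod 8 = 3)
  (1/91) = 1
Product of signs = 1

1


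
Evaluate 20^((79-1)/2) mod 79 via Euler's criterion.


p = 79 is prime and the exponent is (p-1)/2 = 39, so by Euler's criterion 20^39 = (20/79) = +1 or -1 mod 79.
Compute by square-and-multiply:
  39 = 32 + 4 + 2 + 1 (binary 100111)
  Repeated squaring mod 79: 20^1 = 20, 20^2 = 5, 20^4 = 25, 20^8 = 72, 20^16 = 49, 20^32 = 31
  20^39 = 20^32 * 20^4 * 20^2 * 20^1 = 31 * 25 * 5 * 20 mod 79
    31 * 25 = 775 = 64 mod 79
    64 * 5 = 320 = 4 mod 79
    4 * 20 = 80 = 1 mod 79
  20^39 = 1 mod 79
Result 1: 20 is a quadratic residue mod 79.
20^39 mod 79 = 1

1


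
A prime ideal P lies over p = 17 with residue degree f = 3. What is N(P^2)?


N(P^a) = p^(a*f)
= 17^(2*3)
= 17^6
= 24137569

24137569


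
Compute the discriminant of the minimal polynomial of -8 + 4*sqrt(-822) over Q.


The element -8 + 4*sqrt(-822) has minimal polynomial:
x^2 + 16*x + 13216
Discriminant = (16)^2 - 4*(13216)
= 256 - 52864
= -52608

-52608


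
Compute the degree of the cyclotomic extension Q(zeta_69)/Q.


The degree equals Euler's totient phi(69).
69 = 3 * 23
phi(69) = 44

44


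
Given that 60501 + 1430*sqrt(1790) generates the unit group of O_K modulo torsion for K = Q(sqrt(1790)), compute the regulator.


epsilon = 60501 + 1430*sqrt(1790)
= 121002.0000
R = ln(121002.0000)
= 11.7036

11.7036


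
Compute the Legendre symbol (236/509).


p = 509 is prime, so compute (236/509) with the reciprocity algorithm (Jacobi-symbol steps: pull out 2s via (2/n), flip via reciprocity, reduce):
  pull out 2: (2/509) = -1  (since 509 mod 8 = 5)
  pull out 2: (2/509) = -1  (since 509 mod 8 = 5)
  reciprocity: (59/509) -> +(509/59)
  reduce: (37/59)
  reciprocity: (37/59) -> +(59/37)
  reduce: (22/37)
  pull out 2: (2/37) = -1  (since 37 mod 8 = 5)
  reciprocity: (11/37) -> +(37/11)
  reduce: (4/11)
  pull out 2: (2/11) = -1  (since 11 mod 8 = 3)
  pull out 2: (2/11) = -1  (since 11 mod 8 = 3)
  (1/11) = 1
Product of signs = -1
(236/509) = -1

-1


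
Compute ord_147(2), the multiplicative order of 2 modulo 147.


We want ord_147(2), the smallest k >= 1 with 2^k = 1 mod 147.
n = 147 = 3 * 7^2, phi(147) = 84; the order divides phi(n).
Divisors of 84: 1, 2, 3, 4, 6, 7, 12, 14, 21, 28, 42, 84
Repeated squaring mod 147: 2^1 = 2, 2^2 = 4, 2^4 = 16, 2^8 = 109, 2^16 = 121, 2^32 = 88, 2^64 = 100
Test divisors in increasing order:
  k=1: 2^1 = 2 mod 147
  k=2: 2^2 = 4 mod 147
  k=3: 2^3 = 4 * 2 = 8 mod 147
  k=4: 2^4 = 16 mod 147
  k=6: 2^6 = 16 * 4 = 64 mod 147
  k=7: 2^7 = 16 * 4 * 2 = 128 mod 147
  k=12: 2^12 = 109 * 16 = 127 mod 147
  k=14: 2^14 = 109 * 16 * 4 = 67 mod 147
  k=21: 2^21 = 121 * 16 * 2 = 50 mod 147
  k=28: 2^28 = 121 * 109 * 16 = 79 mod 147
  k=42: 2^42 = 88 * 109 * 4 = 1 mod 147  <- first divisor giving 1
Order = 42

42


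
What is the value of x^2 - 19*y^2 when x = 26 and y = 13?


x^2 - d*y^2
= 26^2 - 19*13^2
= 676 - 3211
= -2535

-2535


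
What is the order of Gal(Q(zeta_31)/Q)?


|Gal(Q(zeta_31)/Q)| = phi(31)
= 30

30


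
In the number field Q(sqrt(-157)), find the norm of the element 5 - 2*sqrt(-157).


N(a + b*sqrt(d)) = a^2 - d*b^2
= (5)^2 - (-157)*(-2)^2
= 25 + 628
= 653

653


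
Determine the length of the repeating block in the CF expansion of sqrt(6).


Run the CF algorithm for sqrt(6).
a_0 = floor(sqrt(6)) = 2; set m_0=0, q_0=1.
Recurrence: m' = q*a - m,  q' = (d - m'^2)/q,  a' = floor((a_0 + m')/q').
  step 1: m=2, q=2, a=2
  step 2: m=2, q=1, a=4
a_2 = 2*a_0 = 4, so the period closes here.
sqrt(6) = [2; 2, 4]
Period length = 2

2


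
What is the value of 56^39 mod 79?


p = 79 is prime and the exponent is (p-1)/2 = 39, so by Euler's criterion 56^39 = (56/79) = +1 or -1 mod 79.
Compute by square-and-multiply:
  39 = 32 + 4 + 2 + 1 (binary 100111)
  Repeated squaring mod 79: 56^1 = 56, 56^2 = 55, 56^4 = 23, 56^8 = 55, 56^16 = 23, 56^32 = 55
  56^39 = 56^32 * 56^4 * 56^2 * 56^1 = 55 * 23 * 55 * 56 mod 79
    55 * 23 = 1265 = 1 mod 79
    1 * 55 = 55 = 55 mod 79
    55 * 56 = 3080 = 78 mod 79
  56^39 = 78 mod 79
Result 78 = p - 1 = -1 mod 79: 56 is a quadratic non-residue mod 79. As a residue in [0, p-1] the value is 78.
56^39 mod 79 = 78

78


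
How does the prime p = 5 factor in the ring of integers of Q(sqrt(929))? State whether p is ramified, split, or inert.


K = Q(sqrt(929)). Since d mod 4 = 1, disc(K) = 929.
Check p | disc: 929 mod 5 = 4.
p does not divide disc. Compute Legendre symbol (d/p):
4^((5-1)/2) mod 5 = 1
(d/p) = 1, so p splits: (p) = P*P' with e=1, f=1, g=2.
Therefore p is split.

split


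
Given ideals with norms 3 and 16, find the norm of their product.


N(IJ) = N(I) * N(J)
= 3 * 16
= 48

48


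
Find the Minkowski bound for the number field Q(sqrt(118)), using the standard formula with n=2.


d = 118, d mod 4 = 2, so disc(K) = 4d = 472; |disc(K)| = 472
Real quadratic field, so n = 2, s = r2 = 0, r1 = 2
M = (n!/n^n) * (4/pi)^s * sqrt(|disc(K)|) = (2!/2^2) * (4/pi)^0 * sqrt(472)
= 0.5 * 1.000000 * 21.725561
= 10.8628

10.8628


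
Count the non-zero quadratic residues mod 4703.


For prime p, the number of non-zero quadratic residues is (p-1)/2.
= (4703-1)/2
= 2351

2351


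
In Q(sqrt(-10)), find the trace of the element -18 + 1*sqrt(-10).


Tr(a + b*sqrt(d)) = (a + b*sqrt(d)) + (a - b*sqrt(d)) = 2a
= 2 * (-18)
= -36

-36


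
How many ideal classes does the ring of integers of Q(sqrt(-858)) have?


K = Q(sqrt(-858)). d mod 4 = 2, so D = disc(K) = 4d = -3432
h(K) equals the number of primitive reduced positive-definite forms (a, b, c) = a*x^2 + b*x*y + c*y^2 with b^2 - 4ac = D,
where reduced means |b| <= a <= c, with b >= 0 whenever |b| = a or a = c, and primitive means gcd(a, b, c) = 1.
Reduced forces 3a^2 <= |D| = 3432, so 1 <= a <= 33; b must have the parity of D, and c = (b^2 - D)/(4a) must be an integer >= a.
Enumerate a = 1..33, b in [-a, a]:
  a=1: (1, 0, 858)  [1]
  a=2: (2, 0, 429)  [1]
  a=3: (3, 0, 286)  [1]
  a=4..5: none
  a=6: (6, 0, 143)  [1]
  a=7..10: none
  a=11: (11, 0, 78)  [1]
  a=12: none
  a=13: (13, 0, 66)  [1]
  a=14..16: none
  a=17: (17, -6, 51), (17, 6, 51)  [2]
  a=18: none
  a=19: (19, -8, 46), (19, 8, 46)  [2]
  a=20..21: none
  a=22: (22, 0, 39)  [1]
  a=23: (23, -8, 38), (23, 8, 38)  [2]
  a=24..25: none
  a=26: (26, 0, 33)  [1]
  a=27..30: none
  a=31: (31, -28, 34), (31, 28, 34)  [2]
  a=32..33: none
Total reduced forms: 1 + 1 + 1 + 1 + 1 + 1 + 2 + 2 + 1 + 2 + 1 + 2 = 16
h = 16

16


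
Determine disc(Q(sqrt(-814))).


For K = Q(sqrt(d)) with d squarefree: disc(K) = d if d = 1 mod 4, and disc(K) = 4d if d = 2 or 3 mod 4.
Here d = -814, and d mod 4 = 2.
d = 2 mod 4, not 1 (O_K = Z[sqrt(d)]), so disc(K) = 4d = 4 * (-814) = -3256

-3256


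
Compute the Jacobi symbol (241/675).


Compute (241/675) via quadratic reciprocity:
  reciprocity: (241/675) -> +(675/241)
  reduce: (193/241)
  reciprocity: (193/241) -> +(241/193)
  reduce: (48/193)
  pull out 2: (2/193) = +1  (since 193 mod 8 = 1)
  pull out 2: (2/193) = +1  (since 193 mod 8 = 1)
  pull out 2: (2/193) = +1  (since 193 mod 8 = 1)
  pull out 2: (2/193) = +1  (since 193 mod 8 = 1)
  reciprocity: (3/193) -> +(193/3)
  reduce: (1/3)
  (1/3) = 1
Product of signs = 1

1


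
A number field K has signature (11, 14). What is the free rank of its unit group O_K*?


By Dirichlet's unit theorem:
rank = r1 + r2 - 1
= 11 + 14 - 1
= 24

24


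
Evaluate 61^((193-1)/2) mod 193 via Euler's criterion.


p = 193 is prime and the exponent is (p-1)/2 = 96, so by Euler's criterion 61^96 = (61/193) = +1 or -1 mod 193.
Compute by square-and-multiply:
  96 = 64 + 32 (binary 1100000)
  Repeated squaring mod 193: 61^1 = 61, 61^2 = 54, 61^4 = 21, 61^8 = 55, 61^16 = 130, 61^32 = 109, 61^64 = 108
  61^96 = 61^64 * 61^32 = 108 * 109 mod 193
    108 * 109 = 11772 = 192 mod 193
  61^96 = 192 mod 193
Result 192 = p - 1 = -1 mod 193: 61 is a quadratic non-residue mod 193. As a residue in [0, p-1] the value is 192.
61^96 mod 193 = 192

192


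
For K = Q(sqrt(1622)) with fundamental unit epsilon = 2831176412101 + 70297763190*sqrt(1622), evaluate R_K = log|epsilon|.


epsilon = 2831176412101 + 70297763190*sqrt(1622)
= 5.6624e+12
R = ln(5.6624e+12)
= 29.3649

29.3649


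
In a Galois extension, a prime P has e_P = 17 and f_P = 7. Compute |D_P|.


|D_P| = e * f
= 17 * 7
= 119

119


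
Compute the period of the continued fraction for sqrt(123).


Run the CF algorithm for sqrt(123).
a_0 = floor(sqrt(123)) = 11; set m_0=0, q_0=1.
Recurrence: m' = q*a - m,  q' = (d - m'^2)/q,  a' = floor((a_0 + m')/q').
  step 1: m=11, q=2, a=11
  step 2: m=11, q=1, a=22
a_2 = 2*a_0 = 22, so the period closes here.
sqrt(123) = [11; 11, 22]
Period length = 2

2


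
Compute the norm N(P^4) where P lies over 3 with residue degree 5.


N(P^a) = p^(a*f)
= 3^(4*5)
= 3^20
= 3486784401

3486784401


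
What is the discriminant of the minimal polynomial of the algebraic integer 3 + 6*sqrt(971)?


The element 3 + 6*sqrt(971) has minimal polynomial:
x^2 - 6*x - 34947
Discriminant = (-6)^2 - 4*(-34947)
= 36 + 139788
= 139824

139824


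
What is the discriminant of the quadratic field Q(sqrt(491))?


For K = Q(sqrt(d)) with d squarefree: disc(K) = d if d = 1 mod 4, and disc(K) = 4d if d = 2 or 3 mod 4.
Here d = 491, and d mod 4 = 3.
d = 3 mod 4, not 1 (O_K = Z[sqrt(d)]), so disc(K) = 4d = 4 * (491) = 1964

1964


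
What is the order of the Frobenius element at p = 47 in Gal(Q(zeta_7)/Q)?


The Frobenius at p in Gal(Q(zeta_n)/Q) = (Z/nZ)* is the class of p, so its order is ord_7(47), the smallest k >= 1 with 47^k = 1 mod 7.
n = 7 = 7, phi(7) = 6; the order divides phi(n).
Divisors of 6: 1, 2, 3, 6
Repeated squaring mod 7: 47^1 = 5, 47^2 = 4, 47^4 = 2
Test divisors in increasing order:
  k=1: 47^1 = 5 mod 7
  k=2: 47^2 = 4 mod 7
  k=3: 47^3 = 4 * 5 = 6 mod 7
  k=6: 47^6 = 2 * 4 = 1 mod 7  <- first divisor giving 1
Order = 6

6


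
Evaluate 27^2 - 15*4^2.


x^2 - d*y^2
= 27^2 - 15*4^2
= 729 - 240
= 489

489


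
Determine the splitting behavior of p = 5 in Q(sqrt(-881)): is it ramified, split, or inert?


K = Q(sqrt(-881)). Since d mod 4 = 3, disc(K) = -3524.
Check p | disc: -3524 mod 5 = 1.
p does not divide disc. Compute Legendre symbol (d/p):
4^((5-1)/2) mod 5 = 1
(d/p) = 1, so p splits: (p) = P*P' with e=1, f=1, g=2.
Therefore p is split.

split


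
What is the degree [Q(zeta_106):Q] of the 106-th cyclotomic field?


The degree equals Euler's totient phi(106).
106 = 2 * 53
phi(106) = 52

52


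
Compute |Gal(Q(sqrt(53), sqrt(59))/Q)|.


The 2 square roots of distinct primes are multiplicatively independent over Q,
so [K:Q] = 2^2 and Gal(K/Q) is isomorphic to (Z/2Z)^2.
|Gal| = 2^2 = 4

4


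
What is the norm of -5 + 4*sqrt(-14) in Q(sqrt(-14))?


N(a + b*sqrt(d)) = a^2 - d*b^2
= (-5)^2 - (-14)*(4)^2
= 25 + 224
= 249

249


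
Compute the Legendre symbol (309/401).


p = 401 is prime, so compute (309/401) with the reciprocity algorithm (Jacobi-symbol steps: pull out 2s via (2/n), flip via reciprocity, reduce):
  reciprocity: (309/401) -> +(401/309)
  reduce: (92/309)
  pull out 2: (2/309) = -1  (since 309 mod 8 = 5)
  pull out 2: (2/309) = -1  (since 309 mod 8 = 5)
  reciprocity: (23/309) -> +(309/23)
  reduce: (10/23)
  pull out 2: (2/23) = +1  (since 23 mod 8 = 7)
  reciprocity: (5/23) -> +(23/5)
  reduce: (3/5)
  reciprocity: (3/5) -> +(5/3)
  reduce: (2/3)
  pull out 2: (2/3) = -1  (since 3 mod 8 = 3)
  (1/3) = 1
Product of signs = -1
(309/401) = -1

-1


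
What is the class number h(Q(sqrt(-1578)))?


K = Q(sqrt(-1578)). d mod 4 = 2, so D = disc(K) = 4d = -6312
h(K) equals the number of primitive reduced positive-definite forms (a, b, c) = a*x^2 + b*x*y + c*y^2 with b^2 - 4ac = D,
where reduced means |b| <= a <= c, with b >= 0 whenever |b| = a or a = c, and primitive means gcd(a, b, c) = 1.
Reduced forces 3a^2 <= |D| = 6312, so 1 <= a <= 45; b must have the parity of D, and c = (b^2 - D)/(4a) must be an integer >= a.
Enumerate a = 1..45, b in [-a, a]:
  a=1: (1, 0, 1578)  [1]
  a=2: (2, 0, 789)  [1]
  a=3: (3, 0, 526)  [1]
  a=4..5: none
  a=6: (6, 0, 263)  [1]
  a=7: (7, -4, 226), (7, 4, 226)  [2]
  a=8..13: none
  a=14: (14, -4, 113), (14, 4, 113)  [2]
  a=15..20: none
  a=21: (21, -18, 79), (21, 18, 79)  [2]
  a=22: none
  a=23: (23, -6, 69), (23, 6, 69)  [2]
  a=24..40: none
  a=41: (41, -24, 42), (41, 24, 42)  [2]
  a=42: none
  a=43: (43, -40, 46), (43, 40, 46)  [2]
  a=44..45: none
Total reduced forms: 1 + 1 + 1 + 1 + 2 + 2 + 2 + 2 + 2 + 2 = 16
h = 16

16


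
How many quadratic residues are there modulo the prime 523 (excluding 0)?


For prime p, the number of non-zero quadratic residues is (p-1)/2.
= (523-1)/2
= 261

261


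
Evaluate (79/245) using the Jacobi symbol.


Compute (79/245) via quadratic reciprocity:
  reciprocity: (79/245) -> +(245/79)
  reduce: (8/79)
  pull out 2: (2/79) = +1  (since 79 mod 8 = 7)
  pull out 2: (2/79) = +1  (since 79 mod 8 = 7)
  pull out 2: (2/79) = +1  (since 79 mod 8 = 7)
  (1/79) = 1
Product of signs = 1

1


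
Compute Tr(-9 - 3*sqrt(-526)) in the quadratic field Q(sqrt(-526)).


Tr(a + b*sqrt(d)) = (a + b*sqrt(d)) + (a - b*sqrt(d)) = 2a
= 2 * (-9)
= -18

-18


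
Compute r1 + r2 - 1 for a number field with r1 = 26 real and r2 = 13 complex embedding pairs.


By Dirichlet's unit theorem:
rank = r1 + r2 - 1
= 26 + 13 - 1
= 38

38


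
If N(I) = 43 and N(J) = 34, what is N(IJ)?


N(IJ) = N(I) * N(J)
= 43 * 34
= 1462

1462


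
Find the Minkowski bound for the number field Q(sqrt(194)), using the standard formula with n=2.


d = 194, d mod 4 = 2, so disc(K) = 4d = 776; |disc(K)| = 776
Real quadratic field, so n = 2, s = r2 = 0, r1 = 2
M = (n!/n^n) * (4/pi)^s * sqrt(|disc(K)|) = (2!/2^2) * (4/pi)^0 * sqrt(776)
= 0.5 * 1.000000 * 27.856777
= 13.9284

13.9284


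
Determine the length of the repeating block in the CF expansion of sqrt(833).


Run the CF algorithm for sqrt(833).
a_0 = floor(sqrt(833)) = 28; set m_0=0, q_0=1.
Recurrence: m' = q*a - m,  q' = (d - m'^2)/q,  a' = floor((a_0 + m')/q').
  step 1: m=28, q=49, a=1
  step 2: m=21, q=8, a=6
  step 3: m=27, q=13, a=4
  step 4: m=25, q=16, a=3
  step 5: m=23, q=19, a=2
  step 6: m=15, q=32, a=1
  step 7: m=17, q=17, a=2
  step 8: m=17, q=32, a=1
  step 9: m=15, q=19, a=2
  step 10: m=23, q=16, a=3
  step 11: m=25, q=13, a=4
  step 12: m=27, q=8, a=6
  step 13: m=21, q=49, a=1
  step 14: m=28, q=1, a=56
a_14 = 2*a_0 = 56, so the period closes here.
sqrt(833) = [28; 1, 6, 4, 3, 2, 1, 2, 1, 2, 3, 4, 6, 1, 56]
Period length = 14

14


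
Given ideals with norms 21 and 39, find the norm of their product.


N(IJ) = N(I) * N(J)
= 21 * 39
= 819

819


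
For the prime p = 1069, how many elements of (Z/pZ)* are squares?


For prime p, the number of non-zero quadratic residues is (p-1)/2.
= (1069-1)/2
= 534

534


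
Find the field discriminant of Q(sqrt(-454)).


For K = Q(sqrt(d)) with d squarefree: disc(K) = d if d = 1 mod 4, and disc(K) = 4d if d = 2 or 3 mod 4.
Here d = -454, and d mod 4 = 2.
d = 2 mod 4, not 1 (O_K = Z[sqrt(d)]), so disc(K) = 4d = 4 * (-454) = -1816

-1816


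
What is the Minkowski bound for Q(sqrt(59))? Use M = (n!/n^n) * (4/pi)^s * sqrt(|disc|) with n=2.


d = 59, d mod 4 = 3, so disc(K) = 4d = 236; |disc(K)| = 236
Real quadratic field, so n = 2, s = r2 = 0, r1 = 2
M = (n!/n^n) * (4/pi)^s * sqrt(|disc(K)|) = (2!/2^2) * (4/pi)^0 * sqrt(236)
= 0.5 * 1.000000 * 15.362291
= 7.6811

7.6811


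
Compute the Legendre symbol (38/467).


p = 467 is prime, so compute (38/467) with the reciprocity algorithm (Jacobi-symbol steps: pull out 2s via (2/n), flip via reciprocity, reduce):
  pull out 2: (2/467) = -1  (since 467 mod 8 = 3)
  reciprocity: (19/467) -> -(467/19)
  reduce: (11/19)
  reciprocity: (11/19) -> -(19/11)
  reduce: (8/11)
  pull out 2: (2/11) = -1  (since 11 mod 8 = 3)
  pull out 2: (2/11) = -1  (since 11 mod 8 = 3)
  pull out 2: (2/11) = -1  (since 11 mod 8 = 3)
  (1/11) = 1
Product of signs = 1
(38/467) = 1

1


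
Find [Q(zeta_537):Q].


The degree equals Euler's totient phi(537).
537 = 3 * 179
phi(537) = 356

356


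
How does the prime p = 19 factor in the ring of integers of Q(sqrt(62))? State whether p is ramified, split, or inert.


K = Q(sqrt(62)). Since d mod 4 = 2, disc(K) = 248.
Check p | disc: 248 mod 19 = 1.
p does not divide disc. Compute Legendre symbol (d/p):
5^((19-1)/2) mod 19 = 1
(d/p) = 1, so p splits: (p) = P*P' with e=1, f=1, g=2.
Therefore p is split.

split


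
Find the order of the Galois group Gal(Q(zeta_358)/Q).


|Gal(Q(zeta_358)/Q)| = phi(358)
= 178

178


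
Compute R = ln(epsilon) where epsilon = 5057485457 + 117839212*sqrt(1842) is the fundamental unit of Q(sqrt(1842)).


epsilon = 5057485457 + 117839212*sqrt(1842)
= 1.0115e+10
R = ln(1.0115e+10)
= 23.0373

23.0373


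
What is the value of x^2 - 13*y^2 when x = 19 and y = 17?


x^2 - d*y^2
= 19^2 - 13*17^2
= 361 - 3757
= -3396

-3396


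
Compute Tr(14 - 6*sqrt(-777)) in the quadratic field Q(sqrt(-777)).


Tr(a + b*sqrt(d)) = (a + b*sqrt(d)) + (a - b*sqrt(d)) = 2a
= 2 * (14)
= 28

28


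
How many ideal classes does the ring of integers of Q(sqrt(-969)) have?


K = Q(sqrt(-969)). d mod 4 = 3, so D = disc(K) = 4d = -3876
h(K) equals the number of primitive reduced positive-definite forms (a, b, c) = a*x^2 + b*x*y + c*y^2 with b^2 - 4ac = D,
where reduced means |b| <= a <= c, with b >= 0 whenever |b| = a or a = c, and primitive means gcd(a, b, c) = 1.
Reduced forces 3a^2 <= |D| = 3876, so 1 <= a <= 35; b must have the parity of D, and c = (b^2 - D)/(4a) must be an integer >= a.
Enumerate a = 1..35, b in [-a, a]:
  a=1: (1, 0, 969)  [1]
  a=2: (2, 2, 485)  [1]
  a=3: (3, 0, 323)  [1]
  a=4: none
  a=5: (5, -2, 194), (5, 2, 194)  [2]
  a=6: (6, 6, 163)  [1]
  a=7: (7, -4, 139), (7, 4, 139)  [2]
  a=8..9: none
  a=10: (10, -2, 97), (10, 2, 97)  [2]
  a=11..13: none
  a=14: (14, -10, 71), (14, 10, 71)  [2]
  a=15: (15, -12, 67), (15, 12, 67)  [2]
  a=16: none
  a=17: (17, 0, 57)  [1]
  a=18: none
  a=19: (19, 0, 51)  [1]
  a=20: none
  a=21: (21, -18, 50), (21, 18, 50)  [2]
  a=22..24: none
  a=25: (25, -18, 42), (25, 18, 42)  [2]
  a=26..29: none
  a=30: (30, -18, 35), (30, 18, 35)  [2]
  a=31..33: none
  a=34: (34, 34, 37)  [1]
  a=35: (35, 32, 35)  [1]
Total reduced forms: 1 + 1 + 1 + 2 + 1 + 2 + 2 + 2 + 2 + 1 + 1 + 2 + 2 + 2 + 1 + 1 = 24
h = 24

24


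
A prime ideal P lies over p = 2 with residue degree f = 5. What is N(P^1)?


N(P^a) = p^(a*f)
= 2^(1*5)
= 2^5
= 32

32


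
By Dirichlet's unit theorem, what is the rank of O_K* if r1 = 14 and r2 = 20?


By Dirichlet's unit theorem:
rank = r1 + r2 - 1
= 14 + 20 - 1
= 33

33


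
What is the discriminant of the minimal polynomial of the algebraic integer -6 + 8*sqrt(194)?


The element -6 + 8*sqrt(194) has minimal polynomial:
x^2 + 12*x - 12380
Discriminant = (12)^2 - 4*(-12380)
= 144 + 49520
= 49664

49664


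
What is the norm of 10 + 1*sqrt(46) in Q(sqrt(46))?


N(a + b*sqrt(d)) = a^2 - d*b^2
= (10)^2 - (46)*(1)^2
= 100 - 46
= 54

54


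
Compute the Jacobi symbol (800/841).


Compute (800/841) via quadratic reciprocity:
  pull out 2: (2/841) = +1  (since 841 mod 8 = 1)
  pull out 2: (2/841) = +1  (since 841 mod 8 = 1)
  pull out 2: (2/841) = +1  (since 841 mod 8 = 1)
  pull out 2: (2/841) = +1  (since 841 mod 8 = 1)
  pull out 2: (2/841) = +1  (since 841 mod 8 = 1)
  reciprocity: (25/841) -> +(841/25)
  reduce: (16/25)
  pull out 2: (2/25) = +1  (since 25 mod 8 = 1)
  pull out 2: (2/25) = +1  (since 25 mod 8 = 1)
  pull out 2: (2/25) = +1  (since 25 mod 8 = 1)
  pull out 2: (2/25) = +1  (since 25 mod 8 = 1)
  (1/25) = 1
Product of signs = 1

1


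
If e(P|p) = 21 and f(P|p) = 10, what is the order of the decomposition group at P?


|D_P| = e * f
= 21 * 10
= 210

210


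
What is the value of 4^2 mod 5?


p = 5 is prime and the exponent is (p-1)/2 = 2, so by Euler's criterion 4^2 = (4/5) = +1 or -1 mod 5.
Compute by square-and-multiply:
  2 = 2 (binary 10)
  Repeated squaring mod 5: 4^1 = 4, 4^2 = 1
  4^2 = 1 mod 5
Result 1: 4 is a quadratic residue mod 5.
4^2 mod 5 = 1

1


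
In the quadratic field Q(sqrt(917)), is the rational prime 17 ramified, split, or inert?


K = Q(sqrt(917)). Since d mod 4 = 1, disc(K) = 917.
Check p | disc: 917 mod 17 = 16.
p does not divide disc. Compute Legendre symbol (d/p):
16^((17-1)/2) mod 17 = 1
(d/p) = 1, so p splits: (p) = P*P' with e=1, f=1, g=2.
Therefore p is split.

split


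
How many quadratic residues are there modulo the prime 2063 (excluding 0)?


For prime p, the number of non-zero quadratic residues is (p-1)/2.
= (2063-1)/2
= 1031

1031


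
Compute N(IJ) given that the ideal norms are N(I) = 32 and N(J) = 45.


N(IJ) = N(I) * N(J)
= 32 * 45
= 1440

1440


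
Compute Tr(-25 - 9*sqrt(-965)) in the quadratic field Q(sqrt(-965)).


Tr(a + b*sqrt(d)) = (a + b*sqrt(d)) + (a - b*sqrt(d)) = 2a
= 2 * (-25)
= -50

-50


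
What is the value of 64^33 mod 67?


p = 67 is prime and the exponent is (p-1)/2 = 33, so by Euler's criterion 64^33 = (64/67) = +1 or -1 mod 67.
Compute by square-and-multiply:
  33 = 32 + 1 (binary 100001)
  Repeated squaring mod 67: 64^1 = 64, 64^2 = 9, 64^4 = 14, 64^8 = 62, 64^16 = 25, 64^32 = 22
  64^33 = 64^32 * 64^1 = 22 * 64 mod 67
    22 * 64 = 1408 = 1 mod 67
  64^33 = 1 mod 67
Result 1: 64 is a quadratic residue mod 67.
64^33 mod 67 = 1

1


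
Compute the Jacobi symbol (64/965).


Compute (64/965) via quadratic reciprocity:
  pull out 2: (2/965) = -1  (since 965 mod 8 = 5)
  pull out 2: (2/965) = -1  (since 965 mod 8 = 5)
  pull out 2: (2/965) = -1  (since 965 mod 8 = 5)
  pull out 2: (2/965) = -1  (since 965 mod 8 = 5)
  pull out 2: (2/965) = -1  (since 965 mod 8 = 5)
  pull out 2: (2/965) = -1  (since 965 mod 8 = 5)
  (1/965) = 1
Product of signs = 1

1


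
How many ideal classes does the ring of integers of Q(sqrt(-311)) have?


K = Q(sqrt(-311)). d mod 4 = 1, so D = disc(K) = d = -311
h(K) equals the number of primitive reduced positive-definite forms (a, b, c) = a*x^2 + b*x*y + c*y^2 with b^2 - 4ac = D,
where reduced means |b| <= a <= c, with b >= 0 whenever |b| = a or a = c, and primitive means gcd(a, b, c) = 1.
Reduced forces 3a^2 <= |D| = 311, so 1 <= a <= 10; b must have the parity of D, and c = (b^2 - D)/(4a) must be an integer >= a.
Enumerate a = 1..10, b in [-a, a]:
  a=1: (1, 1, 78)  [1]
  a=2: (2, -1, 39), (2, 1, 39)  [2]
  a=3: (3, -1, 26), (3, 1, 26)  [2]
  a=4: (4, -3, 20), (4, 3, 20)  [2]
  a=5: (5, -3, 16), (5, 3, 16)  [2]
  a=6: (6, -5, 14), (6, -1, 13), (6, 1, 13), (6, 5, 14)  [4]
  a=7: (7, -5, 12), (7, 5, 12)  [2]
  a=8: (8, -3, 10), (8, 3, 10)  [2]
  a=9: (9, -7, 10), (9, 7, 10)  [2]
  a=10: none
Total reduced forms: 1 + 2 + 2 + 2 + 2 + 4 + 2 + 2 + 2 = 19
h = 19

19


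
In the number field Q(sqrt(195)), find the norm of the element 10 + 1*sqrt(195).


N(a + b*sqrt(d)) = a^2 - d*b^2
= (10)^2 - (195)*(1)^2
= 100 - 195
= -95

-95


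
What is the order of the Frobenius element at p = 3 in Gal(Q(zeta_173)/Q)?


The Frobenius at p in Gal(Q(zeta_n)/Q) = (Z/nZ)* is the class of p, so its order is ord_173(3), the smallest k >= 1 with 3^k = 1 mod 173.
n = 173 = 173, phi(173) = 172; the order divides phi(n).
Divisors of 172: 1, 2, 4, 43, 86, 172
Repeated squaring mod 173: 3^1 = 3, 3^2 = 9, 3^4 = 81, 3^8 = 160, 3^16 = 169, 3^32 = 16, 3^64 = 83, 3^128 = 142
Test divisors in increasing order:
  k=1: 3^1 = 3 mod 173
  k=2: 3^2 = 9 mod 173
  k=4: 3^4 = 81 mod 173
  k=43: 3^43 = 16 * 160 * 9 * 3 = 93 mod 173
  k=86: 3^86 = 83 * 169 * 81 * 9 = 172 mod 173
  k=172: 3^172 = 142 * 16 * 160 * 81 = 1 mod 173  <- first divisor giving 1
Order = 172

172


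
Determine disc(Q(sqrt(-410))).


For K = Q(sqrt(d)) with d squarefree: disc(K) = d if d = 1 mod 4, and disc(K) = 4d if d = 2 or 3 mod 4.
Here d = -410, and d mod 4 = 2.
d = 2 mod 4, not 1 (O_K = Z[sqrt(d)]), so disc(K) = 4d = 4 * (-410) = -1640

-1640


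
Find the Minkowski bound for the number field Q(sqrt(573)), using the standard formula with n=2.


d = 573, d mod 4 = 1, so disc(K) = d = 573; |disc(K)| = 573
Real quadratic field, so n = 2, s = r2 = 0, r1 = 2
M = (n!/n^n) * (4/pi)^s * sqrt(|disc(K)|) = (2!/2^2) * (4/pi)^0 * sqrt(573)
= 0.5 * 1.000000 * 23.937418
= 11.9687

11.9687


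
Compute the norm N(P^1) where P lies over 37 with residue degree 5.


N(P^a) = p^(a*f)
= 37^(1*5)
= 37^5
= 69343957

69343957


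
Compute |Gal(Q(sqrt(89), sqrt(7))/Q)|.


The 2 square roots of distinct primes are multiplicatively independent over Q,
so [K:Q] = 2^2 and Gal(K/Q) is isomorphic to (Z/2Z)^2.
|Gal| = 2^2 = 4

4


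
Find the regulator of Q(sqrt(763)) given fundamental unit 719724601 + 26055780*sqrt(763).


epsilon = 719724601 + 26055780*sqrt(763)
= 1.4394e+09
R = ln(1.4394e+09)
= 21.0875

21.0875


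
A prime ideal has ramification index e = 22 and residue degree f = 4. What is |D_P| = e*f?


|D_P| = e * f
= 22 * 4
= 88

88


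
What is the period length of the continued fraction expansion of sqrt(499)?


Run the CF algorithm for sqrt(499).
a_0 = floor(sqrt(499)) = 22; set m_0=0, q_0=1.
Recurrence: m' = q*a - m,  q' = (d - m'^2)/q,  a' = floor((a_0 + m')/q').
  step 1: m=22, q=15, a=2
  step 2: m=8, q=29, a=1
  step 3: m=21, q=2, a=21
  step 4: m=21, q=29, a=1
  step 5: m=8, q=15, a=2
  step 6: m=22, q=1, a=44
a_6 = 2*a_0 = 44, so the period closes here.
sqrt(499) = [22; 2, 1, 21, 1, 2, 44]
Period length = 6

6


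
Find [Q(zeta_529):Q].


The degree equals Euler's totient phi(529).
529 = 23^2
phi(529) = 506

506


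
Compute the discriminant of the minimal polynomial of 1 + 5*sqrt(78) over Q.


The element 1 + 5*sqrt(78) has minimal polynomial:
x^2 - 2*x - 1949
Discriminant = (-2)^2 - 4*(-1949)
= 4 + 7796
= 7800

7800


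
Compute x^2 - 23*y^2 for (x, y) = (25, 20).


x^2 - d*y^2
= 25^2 - 23*20^2
= 625 - 9200
= -8575

-8575


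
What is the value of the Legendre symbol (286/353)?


p = 353 is prime, so compute (286/353) with the reciprocity algorithm (Jacobi-symbol steps: pull out 2s via (2/n), flip via reciprocity, reduce):
  pull out 2: (2/353) = +1  (since 353 mod 8 = 1)
  reciprocity: (143/353) -> +(353/143)
  reduce: (67/143)
  reciprocity: (67/143) -> -(143/67)
  reduce: (9/67)
  reciprocity: (9/67) -> +(67/9)
  reduce: (4/9)
  pull out 2: (2/9) = +1  (since 9 mod 8 = 1)
  pull out 2: (2/9) = +1  (since 9 mod 8 = 1)
  (1/9) = 1
Product of signs = -1
(286/353) = -1

-1


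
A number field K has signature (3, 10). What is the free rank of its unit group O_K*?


By Dirichlet's unit theorem:
rank = r1 + r2 - 1
= 3 + 10 - 1
= 12

12


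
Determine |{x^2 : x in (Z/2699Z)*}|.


For prime p, the number of non-zero quadratic residues is (p-1)/2.
= (2699-1)/2
= 1349

1349


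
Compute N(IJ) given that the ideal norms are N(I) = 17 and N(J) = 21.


N(IJ) = N(I) * N(J)
= 17 * 21
= 357

357


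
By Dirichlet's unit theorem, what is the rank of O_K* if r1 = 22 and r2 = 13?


By Dirichlet's unit theorem:
rank = r1 + r2 - 1
= 22 + 13 - 1
= 34

34


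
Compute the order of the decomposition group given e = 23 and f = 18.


|D_P| = e * f
= 23 * 18
= 414

414


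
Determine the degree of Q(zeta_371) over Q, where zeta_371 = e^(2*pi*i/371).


The degree equals Euler's totient phi(371).
371 = 7 * 53
phi(371) = 312

312


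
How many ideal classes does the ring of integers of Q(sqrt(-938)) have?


K = Q(sqrt(-938)). d mod 4 = 2, so D = disc(K) = 4d = -3752
h(K) equals the number of primitive reduced positive-definite forms (a, b, c) = a*x^2 + b*x*y + c*y^2 with b^2 - 4ac = D,
where reduced means |b| <= a <= c, with b >= 0 whenever |b| = a or a = c, and primitive means gcd(a, b, c) = 1.
Reduced forces 3a^2 <= |D| = 3752, so 1 <= a <= 35; b must have the parity of D, and c = (b^2 - D)/(4a) must be an integer >= a.
Enumerate a = 1..35, b in [-a, a]:
  a=1: (1, 0, 938)  [1]
  a=2: (2, 0, 469)  [1]
  a=3: (3, -2, 313), (3, 2, 313)  [2]
  a=4..5: none
  a=6: (6, -4, 157), (6, 4, 157)  [2]
  a=7: (7, 0, 134)  [1]
  a=8: none
  a=9: (9, -8, 106), (9, 8, 106)  [2]
  a=10..13: none
  a=14: (14, 0, 67)  [1]
  a=15..17: none
  a=18: (18, -8, 53), (18, 8, 53)  [2]
  a=19..20: none
  a=21: (21, -14, 47), (21, 14, 47)  [2]
  a=22..26: none
  a=27: (27, -26, 41), (27, 26, 41)  [2]
  a=28..35: none
Total reduced forms: 1 + 1 + 2 + 2 + 1 + 2 + 1 + 2 + 2 + 2 = 16
h = 16

16


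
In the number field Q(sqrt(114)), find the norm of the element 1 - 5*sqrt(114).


N(a + b*sqrt(d)) = a^2 - d*b^2
= (1)^2 - (114)*(-5)^2
= 1 - 2850
= -2849

-2849


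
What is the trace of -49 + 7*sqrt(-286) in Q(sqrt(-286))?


Tr(a + b*sqrt(d)) = (a + b*sqrt(d)) + (a - b*sqrt(d)) = 2a
= 2 * (-49)
= -98

-98


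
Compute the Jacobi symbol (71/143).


Compute (71/143) via quadratic reciprocity:
  reciprocity: (71/143) -> -(143/71)
  reduce: (1/71)
  (1/71) = 1
Product of signs = -1

-1


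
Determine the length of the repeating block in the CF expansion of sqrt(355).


Run the CF algorithm for sqrt(355).
a_0 = floor(sqrt(355)) = 18; set m_0=0, q_0=1.
Recurrence: m' = q*a - m,  q' = (d - m'^2)/q,  a' = floor((a_0 + m')/q').
  step 1: m=18, q=31, a=1
  step 2: m=13, q=6, a=5
  step 3: m=17, q=11, a=3
  step 4: m=16, q=9, a=3
  step 5: m=11, q=26, a=1
  step 6: m=15, q=5, a=6
  step 7: m=15, q=26, a=1
  step 8: m=11, q=9, a=3
  step 9: m=16, q=11, a=3
  step 10: m=17, q=6, a=5
  step 11: m=13, q=31, a=1
  step 12: m=18, q=1, a=36
a_12 = 2*a_0 = 36, so the period closes here.
sqrt(355) = [18; 1, 5, 3, 3, 1, 6, 1, 3, 3, 5, 1, 36]
Period length = 12

12


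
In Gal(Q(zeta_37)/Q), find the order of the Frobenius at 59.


The Frobenius at p in Gal(Q(zeta_n)/Q) = (Z/nZ)* is the class of p, so its order is ord_37(59), the smallest k >= 1 with 59^k = 1 mod 37.
n = 37 = 37, phi(37) = 36; the order divides phi(n).
Divisors of 36: 1, 2, 3, 4, 6, 9, 12, 18, 36
Repeated squaring mod 37: 59^1 = 22, 59^2 = 3, 59^4 = 9, 59^8 = 7, 59^16 = 12, 59^32 = 33
Test divisors in increasing order:
  k=1: 59^1 = 22 mod 37
  k=2: 59^2 = 3 mod 37
  k=3: 59^3 = 3 * 22 = 29 mod 37
  k=4: 59^4 = 9 mod 37
  k=6: 59^6 = 9 * 3 = 27 mod 37
  k=9: 59^9 = 7 * 22 = 6 mod 37
  k=12: 59^12 = 7 * 9 = 26 mod 37
  k=18: 59^18 = 12 * 3 = 36 mod 37
  k=36: 59^36 = 33 * 9 = 1 mod 37  <- first divisor giving 1
Order = 36

36
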